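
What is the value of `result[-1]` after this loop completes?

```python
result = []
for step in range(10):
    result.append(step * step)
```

Last element of squares 0 to 9
`result` takes the values: [] → [0] → [0, 1] → [0, 1, 4] → [0, 1, 4, 9] → [0, 1, 4, 9, 16] → [0, 1, 4, 9, 16, 25] → [0, 1, 4, 9, 16, 25, 36] → [0, 1, 4, 9, 16, 25, 36, 49] → [0, 1, 4, 9, 16, 25, 36, 49, 64] → [0, 1, 4, 9, 16, 25, 36, 49, 64, 81]
So `result[-1]` = 81

Answer: 81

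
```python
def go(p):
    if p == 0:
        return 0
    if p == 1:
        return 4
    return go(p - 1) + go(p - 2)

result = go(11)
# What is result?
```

Build up from base cases: go(0)=0, go(1)=4, go(2)=4, go(3)=8, go(4)=12, go(5)=20, go(6)=32, ..., go(11)=356

Answer: 356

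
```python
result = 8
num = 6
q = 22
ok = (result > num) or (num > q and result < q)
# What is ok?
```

Trace:
`result = 8` → result = 8
`num = 6` → num = 6
`q = 22` → q = 22
`ok = (result > num) or (num > q and result < q)` → ok = True
So ok = True

Answer: True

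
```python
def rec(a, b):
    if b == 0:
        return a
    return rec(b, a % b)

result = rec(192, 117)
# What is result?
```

rec(192, 117) -> rec(117, 75) -> rec(75, 42) -> rec(42, 33) -> rec(33, 9) -> rec(9, 6) -> rec(6, 3) -> rec(3, 0) -> 3

Answer: 3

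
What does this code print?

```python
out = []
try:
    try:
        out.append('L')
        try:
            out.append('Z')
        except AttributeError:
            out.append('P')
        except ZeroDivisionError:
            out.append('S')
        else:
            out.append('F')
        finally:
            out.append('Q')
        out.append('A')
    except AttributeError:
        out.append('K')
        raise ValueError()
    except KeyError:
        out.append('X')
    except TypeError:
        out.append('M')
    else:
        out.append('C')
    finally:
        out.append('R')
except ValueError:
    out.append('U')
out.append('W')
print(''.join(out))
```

Execution trace: 'L' (try body) → 'Z' (inner try body, no exception) → 'F' (inner else) → 'Q' (inner finally) → 'A' (try body, no exception) → 'C' (else) → 'R' (finally) → 'W' (after the try/except). Output: LZFQACRW

Answer: LZFQACRW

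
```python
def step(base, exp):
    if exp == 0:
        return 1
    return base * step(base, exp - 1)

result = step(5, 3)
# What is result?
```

step(5, 3) = 5 * 5 * 5 = 125

Answer: 125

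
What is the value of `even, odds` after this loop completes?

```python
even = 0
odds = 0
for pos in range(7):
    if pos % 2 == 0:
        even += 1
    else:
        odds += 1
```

Count evens and odds in range(7)
`even, odds` takes the values: (0, 0) → (1, 0) → (1, 1) → (2, 1) → (2, 2) → (3, 2) → (3, 3) → (4, 3)

Answer: 4, 3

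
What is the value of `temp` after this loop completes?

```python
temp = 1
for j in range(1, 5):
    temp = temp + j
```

Start at 1, add 1 through 4
`temp` takes the values: 1 → 2 → 4 → 7 → 11

Answer: 11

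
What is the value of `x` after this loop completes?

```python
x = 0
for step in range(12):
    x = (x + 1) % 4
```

Increment mod 4, 12 times = 0
`x` takes the values: 0 → 1 → 2 → 3 → 0 → 1 → 2 → 3 → 0 → 1 → 2 → 3 → 0

Answer: 0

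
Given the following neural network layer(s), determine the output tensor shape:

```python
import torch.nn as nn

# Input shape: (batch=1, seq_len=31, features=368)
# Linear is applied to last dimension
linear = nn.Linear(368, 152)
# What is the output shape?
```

Input: (1, 31, 368) -> Output: (1, 31, 152)

Answer: (1, 31, 152)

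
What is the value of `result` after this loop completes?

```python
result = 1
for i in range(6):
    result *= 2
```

2^6 = 64
`result` takes the values: 1 → 2 → 4 → 8 → 16 → 32 → 64

Answer: 64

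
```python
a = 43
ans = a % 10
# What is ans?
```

Trace:
`a = 43` → a = 43
`ans = a % 10` → ans = 3
So ans = 3

Answer: 3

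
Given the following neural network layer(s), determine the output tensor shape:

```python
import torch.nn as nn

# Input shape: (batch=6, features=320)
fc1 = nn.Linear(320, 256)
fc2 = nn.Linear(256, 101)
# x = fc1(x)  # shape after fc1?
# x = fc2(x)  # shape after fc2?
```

Input: (6, 320) -> after fc1: (6, 256) -> Output: (6, 101)

Answer: (6, 101)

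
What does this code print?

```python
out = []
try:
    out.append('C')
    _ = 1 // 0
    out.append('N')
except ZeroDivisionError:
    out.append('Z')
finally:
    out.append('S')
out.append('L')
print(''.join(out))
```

Execution trace: 'C' (try body) → 'Z' (except ZeroDivisionError) → 'S' (finally) → 'L' (after the try/except). Output: CZSL

Answer: CZSL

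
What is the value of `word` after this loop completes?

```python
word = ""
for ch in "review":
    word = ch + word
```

Reverse 'review'
`word` takes the values: "" → "r" → "er" → "ver" → "iver" → "eiver" → "weiver"

Answer: "weiver"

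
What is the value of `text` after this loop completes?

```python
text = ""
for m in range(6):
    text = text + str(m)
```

Concatenate digits 0 to 5
`text` takes the values: "" → "0" → "01" → "012" → "0123" → "01234" → "012345"

Answer: "012345"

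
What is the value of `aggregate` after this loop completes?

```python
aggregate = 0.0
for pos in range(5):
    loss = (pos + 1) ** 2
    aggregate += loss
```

Sum of squared losses 1² + 2² + ... + 5²
`aggregate` takes the values: 0.0 → 1.0 → 5.0 → 14.0 → 30.0 → 55.0

Answer: 55.0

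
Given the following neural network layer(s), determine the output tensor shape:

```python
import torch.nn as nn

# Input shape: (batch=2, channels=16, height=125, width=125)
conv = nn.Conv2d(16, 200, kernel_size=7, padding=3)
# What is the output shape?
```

Input: (2, 16, 125, 125) -> Output: (2, 200, 125, 125)

Answer: (2, 200, 125, 125)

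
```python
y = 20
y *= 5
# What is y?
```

Trace:
`y = 20` → y = 20
`y *= 5` → y = 100
So y = 100

Answer: 100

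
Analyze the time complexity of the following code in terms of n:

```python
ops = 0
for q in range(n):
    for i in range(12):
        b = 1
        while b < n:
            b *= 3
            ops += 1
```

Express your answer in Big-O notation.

Each loop level contributes: n × 1 × log n. Multiplying the contributions gives O(n log n).

Answer: O(n log n)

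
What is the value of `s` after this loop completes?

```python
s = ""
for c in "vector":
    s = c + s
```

Reverse 'vector'
`s` takes the values: "" → "v" → "ev" → "cev" → "tcev" → "otcev" → "rotcev"

Answer: "rotcev"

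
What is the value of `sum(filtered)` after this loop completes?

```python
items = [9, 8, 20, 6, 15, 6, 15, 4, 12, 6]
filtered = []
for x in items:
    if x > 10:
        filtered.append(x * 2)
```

Sum of doubled values > 10
`filtered` takes the values: [] → [40] → [40, 30] → [40, 30, 30] → [40, 30, 30, 24]
So `sum(filtered)` = 124

Answer: 124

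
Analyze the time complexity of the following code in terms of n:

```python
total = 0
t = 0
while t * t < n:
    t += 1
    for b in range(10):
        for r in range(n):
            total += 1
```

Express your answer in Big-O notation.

Each loop level contributes: √n × 1 × n. Multiplying the contributions gives O(n√n).

Answer: O(n√n)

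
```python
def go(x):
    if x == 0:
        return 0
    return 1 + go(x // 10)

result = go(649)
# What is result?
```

Count of digits of 649: 3

Answer: 3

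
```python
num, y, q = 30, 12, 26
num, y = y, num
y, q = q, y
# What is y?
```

Trace:
`num, y, q = 30, 12, 26` → num = 30; y = 12; q = 26
`num, y = y, num` → num = 12; y = 30
`y, q = q, y` → y = 26; q = 30
So y = 26

Answer: 26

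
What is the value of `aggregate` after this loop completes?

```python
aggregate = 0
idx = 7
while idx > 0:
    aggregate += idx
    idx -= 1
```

Sum 7 down to 1
`aggregate` takes the values: 0 → 7 → 13 → 18 → 22 → 25 → 27 → 28

Answer: 28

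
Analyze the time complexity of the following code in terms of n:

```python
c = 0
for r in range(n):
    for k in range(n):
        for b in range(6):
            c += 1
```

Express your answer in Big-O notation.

Each loop level contributes: n × n × 1. Multiplying the contributions gives O(n^2).

Answer: O(n^2)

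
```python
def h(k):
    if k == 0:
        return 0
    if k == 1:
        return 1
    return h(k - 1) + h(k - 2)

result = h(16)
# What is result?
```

Build up from base cases: h(0)=0, h(1)=1, h(2)=1, h(3)=2, h(4)=3, h(5)=5, h(6)=8, ..., h(16)=987

Answer: 987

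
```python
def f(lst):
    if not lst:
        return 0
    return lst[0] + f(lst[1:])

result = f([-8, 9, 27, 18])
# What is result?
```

(-8) + 9 + 27 + 18 + 0 = 46

Answer: 46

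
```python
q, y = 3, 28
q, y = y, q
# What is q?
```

Trace:
`q, y = 3, 28` → q = 3; y = 28
`q, y = y, q` → q = 28; y = 3
So q = 28

Answer: 28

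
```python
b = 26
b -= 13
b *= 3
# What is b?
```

Trace:
`b = 26` → b = 26
`b -= 13` → b = 13
`b *= 3` → b = 39
So b = 39

Answer: 39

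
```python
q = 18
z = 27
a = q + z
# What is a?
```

Trace:
`q = 18` → q = 18
`z = 27` → z = 27
`a = q + z` → a = 45
So a = 45

Answer: 45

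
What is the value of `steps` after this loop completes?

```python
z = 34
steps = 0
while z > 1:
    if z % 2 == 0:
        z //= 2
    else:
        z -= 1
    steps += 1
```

Steps to reduce 34 to 1
`steps` takes the values: 0 → 1 → 2 → 3 → 4 → 5 → 6

Answer: 6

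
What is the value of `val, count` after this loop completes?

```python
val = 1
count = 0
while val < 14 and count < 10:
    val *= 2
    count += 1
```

Double until >= 14 or 10 iterations
`val, count` takes the values: (1, 0) → (2, 0) → (2, 1) → (4, 1) → (4, 2) → (8, 2) → (8, 3) → (16, 3) → (16, 4)

Answer: 16, 4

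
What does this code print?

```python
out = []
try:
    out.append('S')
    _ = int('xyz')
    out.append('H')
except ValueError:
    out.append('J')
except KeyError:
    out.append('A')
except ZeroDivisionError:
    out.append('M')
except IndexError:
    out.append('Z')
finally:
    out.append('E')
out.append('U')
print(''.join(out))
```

Execution trace: 'S' (try body) → 'J' (except ValueError) → 'E' (finally) → 'U' (after the try/except). Output: SJEU

Answer: SJEU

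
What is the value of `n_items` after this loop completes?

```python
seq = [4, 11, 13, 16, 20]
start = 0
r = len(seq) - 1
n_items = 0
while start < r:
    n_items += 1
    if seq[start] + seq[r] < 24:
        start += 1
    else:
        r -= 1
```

Steps to find pair summing to 24
`n_items` takes the values: 0 → 1 → 2 → 3 → 4

Answer: 4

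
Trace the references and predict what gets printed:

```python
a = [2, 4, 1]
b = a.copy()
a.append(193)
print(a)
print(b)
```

Key concept: list.copy() creates independent copy.
Step by step:
`a = [2, 4, 1]` → a = [2, 4, 1]
`b = a.copy()` → b = [2, 4, 1]
`a.append(193)` → a = [2, 4, 1, 193]
`print(a)` → prints [2, 4, 1, 193]
`print(b)` → prints [2, 4, 1]

Answer:
[2, 4, 1, 193]
[2, 4, 1]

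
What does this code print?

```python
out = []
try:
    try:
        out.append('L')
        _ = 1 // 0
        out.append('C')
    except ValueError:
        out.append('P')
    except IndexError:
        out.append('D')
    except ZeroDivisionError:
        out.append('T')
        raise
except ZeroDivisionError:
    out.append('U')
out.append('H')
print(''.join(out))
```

Execution trace: 'L' (try body) → 'T' (except ZeroDivisionError) → 'U' (outer except ZeroDivisionError) → 'H' (after the try/except). Output: LTUH

Answer: LTUH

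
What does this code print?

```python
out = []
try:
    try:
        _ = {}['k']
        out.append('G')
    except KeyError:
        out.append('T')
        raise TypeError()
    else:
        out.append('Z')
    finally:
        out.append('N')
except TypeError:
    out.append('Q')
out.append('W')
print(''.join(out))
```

Execution trace: 'T' (inner except KeyError) → 'N' (inner finally) → 'Q' (outer except TypeError) → 'W' (after the try/except). Output: TNQW

Answer: TNQW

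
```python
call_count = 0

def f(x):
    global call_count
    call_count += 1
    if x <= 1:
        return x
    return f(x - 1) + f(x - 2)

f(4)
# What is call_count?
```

Calls(x) = 1 + Calls(x-1) + Calls(x-2); Calls(0)=Calls(1)=1. For x=4 this gives 9.

Answer: 9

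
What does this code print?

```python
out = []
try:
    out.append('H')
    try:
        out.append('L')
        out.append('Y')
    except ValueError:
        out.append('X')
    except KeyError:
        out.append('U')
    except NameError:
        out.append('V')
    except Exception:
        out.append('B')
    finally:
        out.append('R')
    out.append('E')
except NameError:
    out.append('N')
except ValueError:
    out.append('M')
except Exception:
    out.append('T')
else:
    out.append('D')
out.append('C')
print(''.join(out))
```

Execution trace: 'H' (try body) → 'L' (inner try body) → 'Y' (inner try body, no exception) → 'R' (inner finally) → 'E' (try body, no exception) → 'D' (else) → 'C' (after the try/except). Output: HLYREDC

Answer: HLYREDC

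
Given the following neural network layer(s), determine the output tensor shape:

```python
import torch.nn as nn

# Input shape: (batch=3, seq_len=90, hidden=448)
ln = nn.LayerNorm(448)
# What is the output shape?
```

Input: (3, 90, 448) -> Output: (3, 90, 448)

Answer: (3, 90, 448)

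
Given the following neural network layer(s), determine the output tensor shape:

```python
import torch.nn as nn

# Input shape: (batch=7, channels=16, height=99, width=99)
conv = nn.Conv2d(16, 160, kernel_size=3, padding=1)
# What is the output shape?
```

Input: (7, 16, 99, 99) -> Output: (7, 160, 99, 99)

Answer: (7, 160, 99, 99)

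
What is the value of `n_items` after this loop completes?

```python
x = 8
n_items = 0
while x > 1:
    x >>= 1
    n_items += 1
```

Count right shifts until 1
`n_items` takes the values: 0 → 1 → 2 → 3

Answer: 3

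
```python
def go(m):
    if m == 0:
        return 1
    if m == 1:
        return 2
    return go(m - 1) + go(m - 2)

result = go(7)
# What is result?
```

Build up from base cases: go(0)=1, go(1)=2, go(2)=3, go(3)=5, go(4)=8, go(5)=13, go(6)=21, ..., go(7)=34

Answer: 34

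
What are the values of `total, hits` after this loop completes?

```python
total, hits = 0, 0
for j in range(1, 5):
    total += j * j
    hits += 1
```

Sum of squares and count
`total, hits` takes the values: (0, 0) → (1, 0) → (1, 1) → (5, 1) → (5, 2) → (14, 2) → (14, 3) → (30, 3) → (30, 4)

Answer: 30, 4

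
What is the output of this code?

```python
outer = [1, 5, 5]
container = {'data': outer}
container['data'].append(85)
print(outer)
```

Key concept: dict holds reference to list.
Step by step:
`outer = [1, 5, 5]` → outer = [1, 5, 5]
`container = {'data': outer}` → container = {'data': [1, 5, 5]}
`container['data'].append(85)` → outer = [1, 5, 5, 85]; container = {'data': [1, 5, 5, 85]}
`print(outer)` → prints [1, 5, 5, 85]

Answer: [1, 5, 5, 85]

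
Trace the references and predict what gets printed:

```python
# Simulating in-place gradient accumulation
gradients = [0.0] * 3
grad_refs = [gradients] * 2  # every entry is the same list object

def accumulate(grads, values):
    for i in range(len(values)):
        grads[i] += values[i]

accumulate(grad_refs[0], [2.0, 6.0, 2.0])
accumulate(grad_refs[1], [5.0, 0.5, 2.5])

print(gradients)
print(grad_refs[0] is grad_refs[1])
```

Key concept: gradient accumulation aliasing.
Step by step:
`gradients = [0.0] * 3` → gradients = [0.0, 0.0, 0.0]
`grad_refs = [gradients] * 2` → grad_refs = [[0.0, 0.0, 0.0], [0.0, 0.0, 0.0]]
`accumulate(grad_refs[0], [2.0, 6.0, 2.0])` → gradients = [2.0, 6.0, 2.0]; grad_refs = [[2.0, 6.0, 2.0], [2.0, 6.0, 2.0]]
`accumulate(grad_refs[1], [5.0, 0.5, 2.5])` → gradients = [7.0, 6.5, 4.5]; grad_refs = [[7.0, 6.5, 4.5], [7.0, 6.5, 4.5]]
`print(gradients)` → prints [7.0, 6.5, 4.5]
`print(grad_refs[0] is grad_refs[1])` → prints True

Answer:
[7.0, 6.5, 4.5]
True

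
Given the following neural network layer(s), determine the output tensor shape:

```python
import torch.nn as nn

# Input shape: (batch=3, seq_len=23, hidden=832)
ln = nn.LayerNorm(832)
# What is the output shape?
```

Input: (3, 23, 832) -> Output: (3, 23, 832)

Answer: (3, 23, 832)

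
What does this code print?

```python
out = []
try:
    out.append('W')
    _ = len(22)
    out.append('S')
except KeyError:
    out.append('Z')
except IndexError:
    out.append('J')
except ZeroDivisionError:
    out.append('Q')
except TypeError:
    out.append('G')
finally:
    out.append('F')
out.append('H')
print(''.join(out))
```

Execution trace: 'W' (try body) → 'G' (except TypeError) → 'F' (finally) → 'H' (after the try/except). Output: WGFH

Answer: WGFH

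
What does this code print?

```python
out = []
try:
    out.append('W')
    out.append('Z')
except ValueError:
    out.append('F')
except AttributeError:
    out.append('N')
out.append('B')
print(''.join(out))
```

Execution trace: 'W' (try body) → 'Z' (try body, no exception) → 'B' (after the try/except). Output: WZB

Answer: WZB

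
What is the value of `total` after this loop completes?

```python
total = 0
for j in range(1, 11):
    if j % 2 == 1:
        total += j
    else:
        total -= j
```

Add odd, subtract even
`total` takes the values: 0 → 1 → -1 → 2 → -2 → 3 → -3 → 4 → -4 → 5 → -5

Answer: -5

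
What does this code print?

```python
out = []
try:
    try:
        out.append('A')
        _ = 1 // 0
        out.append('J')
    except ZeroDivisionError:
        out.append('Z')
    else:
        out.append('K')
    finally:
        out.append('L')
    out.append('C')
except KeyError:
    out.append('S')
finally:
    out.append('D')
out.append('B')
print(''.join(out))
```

Execution trace: 'A' (inner try body) → 'Z' (inner except ZeroDivisionError) → 'L' (inner finally) → 'C' (try body, no exception) → 'D' (finally) → 'B' (after the try/except). Output: AZLCDB

Answer: AZLCDB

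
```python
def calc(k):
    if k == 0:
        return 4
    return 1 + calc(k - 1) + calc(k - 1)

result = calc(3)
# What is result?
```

calc(k) = 1 + 2·calc(k-1), calc(0)=4. Closed form: (4+1)·2^3 - 1 = 39.

Answer: 39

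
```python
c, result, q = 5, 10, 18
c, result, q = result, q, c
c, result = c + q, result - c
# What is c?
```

Trace:
`c, result, q = 5, 10, 18` → c = 5; result = 10; q = 18
`c, result, q = result, q, c` → c = 10; result = 18; q = 5
`c, result = c + q, result - c` → c = 15; result = 8
So c = 15

Answer: 15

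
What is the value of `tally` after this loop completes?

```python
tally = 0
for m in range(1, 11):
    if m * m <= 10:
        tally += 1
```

Count numbers where m² ≤ 10
`tally` takes the values: 0 → 1 → 2 → 3

Answer: 3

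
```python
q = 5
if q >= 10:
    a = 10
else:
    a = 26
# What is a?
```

Trace:
`q = 5` → q = 5
`if q >= 10: ...` → q >= 10 is False, take else branch → a = 26
So a = 26

Answer: 26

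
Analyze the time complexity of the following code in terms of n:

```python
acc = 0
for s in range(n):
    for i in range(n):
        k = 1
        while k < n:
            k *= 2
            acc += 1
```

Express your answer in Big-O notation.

Each loop level contributes: n × n × log n. Multiplying the contributions gives O(n^2 log n).

Answer: O(n^2 log n)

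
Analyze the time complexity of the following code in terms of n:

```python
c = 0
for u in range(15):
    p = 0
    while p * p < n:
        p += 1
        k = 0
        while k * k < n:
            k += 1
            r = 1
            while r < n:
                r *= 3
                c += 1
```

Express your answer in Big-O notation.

Each loop level contributes: 1 × √n × √n × log n. Multiplying the contributions gives O(n log n).

Answer: O(n log n)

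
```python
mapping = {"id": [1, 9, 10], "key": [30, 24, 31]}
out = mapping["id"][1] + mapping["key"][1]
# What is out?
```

Trace:
`mapping = {"id": [1, 9, 10], "key": [30, 24, 31]}` → mapping = {'id': [1, 9, 10], 'key': [30, 24, 31]}
`out = mapping["id"][1] + mapping["key"][1]` → out = 33
So out = 33

Answer: 33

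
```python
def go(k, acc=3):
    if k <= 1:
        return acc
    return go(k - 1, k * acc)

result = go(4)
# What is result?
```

Accumulator trace (n, acc): (4, 3) -> (3, 12) -> (2, 36) -> (1, 72) -> return 72

Answer: 72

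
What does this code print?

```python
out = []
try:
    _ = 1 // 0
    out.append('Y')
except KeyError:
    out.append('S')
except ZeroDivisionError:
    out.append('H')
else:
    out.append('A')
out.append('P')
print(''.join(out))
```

Execution trace: 'H' (except ZeroDivisionError) → 'P' (after the try/except). Output: HP

Answer: HP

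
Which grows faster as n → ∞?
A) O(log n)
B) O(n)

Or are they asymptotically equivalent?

O(log n) vs O(n): Higher order terms dominate.

Answer: B) O(n) grows faster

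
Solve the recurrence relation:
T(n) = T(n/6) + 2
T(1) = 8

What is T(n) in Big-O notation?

Each step divides n by 6 and adds 2. After log_6(n) steps we reach T(1)=8. So T(n) = 2·log_6(n) + 8 = O(log n).

Answer: O(log n)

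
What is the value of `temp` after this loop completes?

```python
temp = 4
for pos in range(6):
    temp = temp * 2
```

Multiply by 2, 6 times: 4 * 2^6 = 256
`temp` takes the values: 4 → 8 → 16 → 32 → 64 → 128 → 256

Answer: 256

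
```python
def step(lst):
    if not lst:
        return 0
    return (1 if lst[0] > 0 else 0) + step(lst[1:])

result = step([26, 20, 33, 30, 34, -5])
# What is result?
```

Count of positive elements in [26, 20, 33, 30, 34, -5] = 5

Answer: 5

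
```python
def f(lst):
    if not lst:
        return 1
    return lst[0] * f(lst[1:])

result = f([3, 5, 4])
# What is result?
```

Product over [3, 5, 4] = 3 * 5 * 4 = 60

Answer: 60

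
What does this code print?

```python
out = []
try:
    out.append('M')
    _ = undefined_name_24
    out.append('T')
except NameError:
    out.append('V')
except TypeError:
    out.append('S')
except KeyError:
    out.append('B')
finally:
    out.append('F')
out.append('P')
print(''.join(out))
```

Execution trace: 'M' (try body) → 'V' (except NameError) → 'F' (finally) → 'P' (after the try/except). Output: MVFP

Answer: MVFP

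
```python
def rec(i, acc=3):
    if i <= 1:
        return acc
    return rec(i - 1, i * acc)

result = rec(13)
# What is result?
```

Accumulator trace (n, acc): (13, 3) -> (12, 39) -> (11, 468) -> (10, 5148) -> (9, 51480) -> (8, 463320) -> (7, 3706560) -> (6, 25945920) -> (5, 155675520) -> (4, 778377600) -> (3, 3113510400) -> (2, 9340531200) -> (1, 18681062400) -> return 18681062400

Answer: 18681062400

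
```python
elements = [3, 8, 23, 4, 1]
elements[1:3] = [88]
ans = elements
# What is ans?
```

Trace:
`elements = [3, 8, 23, 4, 1]` → elements = [3, 8, 23, 4, 1]
`elements[1:3] = [88]` → elements = [3, 88, 4, 1]
`ans = elements` → ans = [3, 88, 4, 1]
So ans = [3, 88, 4, 1]

Answer: [3, 88, 4, 1]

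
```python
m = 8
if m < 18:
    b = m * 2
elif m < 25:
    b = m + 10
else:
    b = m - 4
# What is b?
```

Trace:
`m = 8` → m = 8
`if m < 18: ...` → m < 18 is True → b = 16
So b = 16

Answer: 16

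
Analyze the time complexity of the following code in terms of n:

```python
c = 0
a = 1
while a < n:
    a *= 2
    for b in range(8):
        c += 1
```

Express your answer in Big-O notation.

Each loop level contributes: log n × 1. Multiplying the contributions gives O(log n).

Answer: O(log n)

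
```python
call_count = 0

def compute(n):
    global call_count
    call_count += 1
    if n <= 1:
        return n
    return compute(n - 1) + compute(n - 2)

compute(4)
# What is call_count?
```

Calls(n) = 1 + Calls(n-1) + Calls(n-2); Calls(0)=Calls(1)=1. For n=4 this gives 9.

Answer: 9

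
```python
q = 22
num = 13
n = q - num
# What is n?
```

Trace:
`q = 22` → q = 22
`num = 13` → num = 13
`n = q - num` → n = 9
So n = 9

Answer: 9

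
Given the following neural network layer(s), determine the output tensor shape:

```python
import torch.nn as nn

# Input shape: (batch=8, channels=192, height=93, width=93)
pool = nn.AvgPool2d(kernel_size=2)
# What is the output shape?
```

Input: (8, 192, 93, 93) -> Output: (8, 192, 46, 46)

Answer: (8, 192, 46, 46)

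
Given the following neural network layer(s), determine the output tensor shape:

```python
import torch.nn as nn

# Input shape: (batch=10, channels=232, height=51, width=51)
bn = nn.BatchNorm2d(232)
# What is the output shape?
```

Input: (10, 232, 51, 51) -> Output: (10, 232, 51, 51)

Answer: (10, 232, 51, 51)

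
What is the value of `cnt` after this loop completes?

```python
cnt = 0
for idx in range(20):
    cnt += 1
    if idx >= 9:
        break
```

Loop breaks when idx reaches 9, cnt is 10
`cnt` takes the values: 0 → 1 → 2 → 3 → 4 → 5 → 6 → 7 → 8 → 9 → 10

Answer: 10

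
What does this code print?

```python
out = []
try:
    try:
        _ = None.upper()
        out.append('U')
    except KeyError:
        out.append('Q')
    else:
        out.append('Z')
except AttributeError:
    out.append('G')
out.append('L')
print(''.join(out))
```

Execution trace: 'G' (outer except AttributeError) → 'L' (after the try/except). Output: GL

Answer: GL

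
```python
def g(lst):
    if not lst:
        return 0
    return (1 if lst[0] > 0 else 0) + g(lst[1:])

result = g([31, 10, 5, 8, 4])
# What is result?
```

Count of positive elements in [31, 10, 5, 8, 4] = 5

Answer: 5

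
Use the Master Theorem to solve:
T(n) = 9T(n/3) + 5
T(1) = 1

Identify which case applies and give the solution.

a=9, b=3, f(n)=5. log_3(9) = 2. Since c=0 < 2, Case 1 applies: T(n) = Θ(n^log_b(a)) = O(n^2).

Answer: O(n^2) - Case 1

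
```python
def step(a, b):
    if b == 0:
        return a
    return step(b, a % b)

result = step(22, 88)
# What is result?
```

step(22, 88) -> step(88, 22) -> step(22, 0) -> 22

Answer: 22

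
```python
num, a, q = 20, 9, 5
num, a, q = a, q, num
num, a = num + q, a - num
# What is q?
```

Trace:
`num, a, q = 20, 9, 5` → num = 20; a = 9; q = 5
`num, a, q = a, q, num` → num = 9; a = 5; q = 20
`num, a = num + q, a - num` → num = 29; a = -4
So q = 20

Answer: 20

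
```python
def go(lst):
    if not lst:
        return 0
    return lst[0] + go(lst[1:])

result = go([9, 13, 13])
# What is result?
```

9 + 13 + 13 + 0 = 35

Answer: 35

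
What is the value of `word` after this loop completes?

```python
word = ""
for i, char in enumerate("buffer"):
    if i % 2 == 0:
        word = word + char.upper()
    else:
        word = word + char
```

Uppercase even positions in 'buffer'
`word` takes the values: "" → "B" → "Bu" → "BuF" → "BuFf" → "BuFfE" → "BuFfEr"

Answer: "BuFfEr"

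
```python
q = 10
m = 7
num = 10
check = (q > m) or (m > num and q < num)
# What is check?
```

Trace:
`q = 10` → q = 10
`m = 7` → m = 7
`num = 10` → num = 10
`check = (q > m) or (m > num and q < num)` → check = True
So check = True

Answer: True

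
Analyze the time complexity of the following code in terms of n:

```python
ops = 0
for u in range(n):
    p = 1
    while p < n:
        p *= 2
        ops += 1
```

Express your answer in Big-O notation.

Each loop level contributes: n × log n. Multiplying the contributions gives O(n log n).

Answer: O(n log n)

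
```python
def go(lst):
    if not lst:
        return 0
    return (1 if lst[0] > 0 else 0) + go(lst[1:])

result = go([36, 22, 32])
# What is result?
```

Count of positive elements in [36, 22, 32] = 3

Answer: 3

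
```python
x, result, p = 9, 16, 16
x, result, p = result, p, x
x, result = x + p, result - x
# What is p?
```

Trace:
`x, result, p = 9, 16, 16` → x = 9; result = 16; p = 16
`x, result, p = result, p, x` → x = 16; result = 16; p = 9
`x, result = x + p, result - x` → x = 25; result = 0
So p = 9

Answer: 9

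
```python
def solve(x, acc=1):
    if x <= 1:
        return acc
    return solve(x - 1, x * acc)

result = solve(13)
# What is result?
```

Accumulator trace (n, acc): (13, 1) -> (12, 13) -> (11, 156) -> (10, 1716) -> (9, 17160) -> (8, 154440) -> (7, 1235520) -> (6, 8648640) -> (5, 51891840) -> (4, 259459200) -> (3, 1037836800) -> (2, 3113510400) -> (1, 6227020800) -> return 6227020800

Answer: 6227020800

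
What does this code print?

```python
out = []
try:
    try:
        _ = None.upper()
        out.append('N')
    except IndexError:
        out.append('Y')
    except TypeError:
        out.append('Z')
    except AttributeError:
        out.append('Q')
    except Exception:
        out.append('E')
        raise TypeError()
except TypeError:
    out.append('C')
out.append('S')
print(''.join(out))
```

Execution trace: 'Q' (except AttributeError) → 'S' (after the try/except). Output: QS

Answer: QS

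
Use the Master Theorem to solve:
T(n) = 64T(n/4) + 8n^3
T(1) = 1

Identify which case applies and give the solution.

a=64, b=4, f(n)=8n^3. log_4(64) = 3. Since c=3 = 3, Case 2 applies: T(n) = Θ(n^log_b(a) · log n) = O(n^3 log n).

Answer: O(n^3 log n) - Case 2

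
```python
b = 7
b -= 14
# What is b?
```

Trace:
`b = 7` → b = 7
`b -= 14` → b = -7
So b = -7

Answer: -7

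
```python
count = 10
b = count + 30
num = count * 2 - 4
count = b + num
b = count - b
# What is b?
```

Trace:
`count = 10` → count = 10
`b = count + 30` → b = 40
`num = count * 2 - 4` → num = 16
`count = b + num` → count = 56
`b = count - b` → b = 16
So b = 16

Answer: 16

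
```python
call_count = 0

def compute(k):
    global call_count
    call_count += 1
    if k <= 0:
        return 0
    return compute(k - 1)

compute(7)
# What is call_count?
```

Linear recursion stepping by 1: 8 calls from k=7 down to ≤0.

Answer: 8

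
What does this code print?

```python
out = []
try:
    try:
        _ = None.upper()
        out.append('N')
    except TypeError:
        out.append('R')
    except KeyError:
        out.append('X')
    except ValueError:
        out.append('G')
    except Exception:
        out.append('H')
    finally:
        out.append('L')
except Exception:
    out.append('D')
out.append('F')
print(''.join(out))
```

Execution trace: 'H' (inner except Exception) → 'L' (inner finally) → 'F' (after the try/except). Output: HLF

Answer: HLF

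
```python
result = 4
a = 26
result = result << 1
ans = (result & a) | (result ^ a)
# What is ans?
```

Trace:
`result = 4` → result = 4
`a = 26` → a = 26
`result = result << 1` → result = 8
`ans = (result & a) | (result ^ a)` → ans = 26
So ans = 26

Answer: 26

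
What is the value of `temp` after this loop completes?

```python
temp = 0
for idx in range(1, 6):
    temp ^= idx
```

XOR of 1 to 5
`temp` takes the values: 0 → 1 → 3 → 0 → 4 → 1

Answer: 1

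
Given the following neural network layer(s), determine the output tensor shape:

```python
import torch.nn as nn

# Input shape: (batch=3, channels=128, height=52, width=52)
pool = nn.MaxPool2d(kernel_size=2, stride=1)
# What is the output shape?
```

Input: (3, 128, 52, 52) -> Output: (3, 128, 51, 51)

Answer: (3, 128, 51, 51)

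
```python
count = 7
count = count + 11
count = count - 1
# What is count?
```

Trace:
`count = 7` → count = 7
`count = count + 11` → count = 18
`count = count - 1` → count = 17
So count = 17

Answer: 17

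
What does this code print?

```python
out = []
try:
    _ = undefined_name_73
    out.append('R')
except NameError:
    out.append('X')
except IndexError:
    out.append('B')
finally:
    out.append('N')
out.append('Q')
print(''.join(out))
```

Execution trace: 'X' (except NameError) → 'N' (finally) → 'Q' (after the try/except). Output: XNQ

Answer: XNQ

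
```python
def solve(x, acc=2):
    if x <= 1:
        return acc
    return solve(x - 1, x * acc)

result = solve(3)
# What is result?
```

Accumulator trace (n, acc): (3, 2) -> (2, 6) -> (1, 12) -> return 12

Answer: 12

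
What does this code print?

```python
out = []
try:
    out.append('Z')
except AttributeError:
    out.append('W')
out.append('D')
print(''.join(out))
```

Execution trace: 'Z' (try body, no exception) → 'D' (after the try/except). Output: ZD

Answer: ZD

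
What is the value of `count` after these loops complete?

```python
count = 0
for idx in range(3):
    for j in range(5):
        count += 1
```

3 * 5 = 15
`count` takes the values: 0 → 1 → 2 → 3 → 4 → 5 → 6 → 7 → 8 → 9 → 10 → 11 → 12 → 13 → 14 → 15

Answer: 15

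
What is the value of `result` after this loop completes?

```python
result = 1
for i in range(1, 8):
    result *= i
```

7! = 5040
`result` takes the values: 1 → 2 → 6 → 24 → 120 → 720 → 5040

Answer: 5040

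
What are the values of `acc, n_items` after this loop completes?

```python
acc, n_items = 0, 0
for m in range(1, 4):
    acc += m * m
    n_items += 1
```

Sum of squares and count
`acc, n_items` takes the values: (0, 0) → (1, 0) → (1, 1) → (5, 1) → (5, 2) → (14, 2) → (14, 3)

Answer: 14, 3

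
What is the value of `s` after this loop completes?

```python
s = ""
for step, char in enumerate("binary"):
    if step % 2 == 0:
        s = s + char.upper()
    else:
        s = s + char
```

Uppercase even positions in 'binary'
`s` takes the values: "" → "B" → "Bi" → "BiN" → "BiNa" → "BiNaR" → "BiNaRy"

Answer: "BiNaRy"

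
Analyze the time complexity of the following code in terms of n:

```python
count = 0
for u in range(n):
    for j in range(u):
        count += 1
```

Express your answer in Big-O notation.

Each loop level contributes: n × n. Multiplying the contributions gives O(n^2).

Answer: O(n^2)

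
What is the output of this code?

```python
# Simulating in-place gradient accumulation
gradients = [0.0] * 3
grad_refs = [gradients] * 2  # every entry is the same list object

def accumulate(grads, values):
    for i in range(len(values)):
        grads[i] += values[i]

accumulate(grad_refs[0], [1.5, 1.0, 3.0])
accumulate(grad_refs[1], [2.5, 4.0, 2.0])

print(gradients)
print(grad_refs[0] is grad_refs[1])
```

Key concept: gradient accumulation aliasing.
Step by step:
`gradients = [0.0] * 3` → gradients = [0.0, 0.0, 0.0]
`grad_refs = [gradients] * 2` → grad_refs = [[0.0, 0.0, 0.0], [0.0, 0.0, 0.0]]
`accumulate(grad_refs[0], [1.5, 1.0, 3.0])` → gradients = [1.5, 1.0, 3.0]; grad_refs = [[1.5, 1.0, 3.0], [1.5, 1.0, 3.0]]
`accumulate(grad_refs[1], [2.5, 4.0, 2.0])` → gradients = [4.0, 5.0, 5.0]; grad_refs = [[4.0, 5.0, 5.0], [4.0, 5.0, 5.0]]
`print(gradients)` → prints [4.0, 5.0, 5.0]
`print(grad_refs[0] is grad_refs[1])` → prints True

Answer:
[4.0, 5.0, 5.0]
True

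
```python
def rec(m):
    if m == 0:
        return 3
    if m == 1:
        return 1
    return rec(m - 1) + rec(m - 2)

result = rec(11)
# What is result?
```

Build up from base cases: rec(0)=3, rec(1)=1, rec(2)=4, rec(3)=5, rec(4)=9, rec(5)=14, rec(6)=23, ..., rec(11)=254

Answer: 254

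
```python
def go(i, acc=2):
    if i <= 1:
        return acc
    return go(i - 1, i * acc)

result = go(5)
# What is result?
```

Accumulator trace (n, acc): (5, 2) -> (4, 10) -> (3, 40) -> (2, 120) -> (1, 240) -> return 240

Answer: 240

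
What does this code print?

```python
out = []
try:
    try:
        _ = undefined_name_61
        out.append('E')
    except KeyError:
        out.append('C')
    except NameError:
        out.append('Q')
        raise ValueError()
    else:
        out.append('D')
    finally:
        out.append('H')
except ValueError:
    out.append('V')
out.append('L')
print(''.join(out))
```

Execution trace: 'Q' (except NameError) → 'H' (finally) → 'V' (outer except ValueError) → 'L' (after the try/except). Output: QHVL

Answer: QHVL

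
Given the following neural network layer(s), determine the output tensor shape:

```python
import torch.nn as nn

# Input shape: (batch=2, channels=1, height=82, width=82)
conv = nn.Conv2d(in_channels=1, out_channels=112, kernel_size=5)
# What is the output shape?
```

Input: (2, 1, 82, 82) -> Output: (2, 112, 78, 78)

Answer: (2, 112, 78, 78)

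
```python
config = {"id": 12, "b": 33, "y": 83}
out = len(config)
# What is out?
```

Trace:
`config = {"id": 12, "b": 33, "y": 83}` → config = {'id': 12, 'b': 33, 'y': 83}
`out = len(config)` → out = 3
So out = 3

Answer: 3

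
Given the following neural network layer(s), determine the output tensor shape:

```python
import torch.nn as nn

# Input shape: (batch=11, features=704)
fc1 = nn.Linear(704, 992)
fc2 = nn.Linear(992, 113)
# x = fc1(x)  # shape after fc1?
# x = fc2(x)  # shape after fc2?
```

Input: (11, 704) -> after fc1: (11, 992) -> Output: (11, 113)

Answer: (11, 113)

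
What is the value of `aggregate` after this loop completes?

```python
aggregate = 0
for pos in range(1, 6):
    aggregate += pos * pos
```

Sum of squares 1² to 5² = 55
`aggregate` takes the values: 0 → 1 → 5 → 14 → 30 → 55

Answer: 55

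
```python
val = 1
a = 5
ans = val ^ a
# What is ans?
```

Trace:
`val = 1` → val = 1
`a = 5` → a = 5
`ans = val ^ a` → ans = 4
So ans = 4

Answer: 4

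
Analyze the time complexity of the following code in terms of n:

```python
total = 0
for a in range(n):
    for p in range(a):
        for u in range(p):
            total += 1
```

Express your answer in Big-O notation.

Each loop level contributes: n × n × n. Multiplying the contributions gives O(n^3).

Answer: O(n^3)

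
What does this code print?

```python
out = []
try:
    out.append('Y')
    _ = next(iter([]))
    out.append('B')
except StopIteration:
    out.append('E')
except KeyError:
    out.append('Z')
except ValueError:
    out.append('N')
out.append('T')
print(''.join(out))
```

Execution trace: 'Y' (try body) → 'E' (except StopIteration) → 'T' (after the try/except). Output: YET

Answer: YET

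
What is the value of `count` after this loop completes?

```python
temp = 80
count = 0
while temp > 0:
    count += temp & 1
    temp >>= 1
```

Count set bits in 80 (binary: 0b1010000)
`count` takes the values: 0 → 1 → 2

Answer: 2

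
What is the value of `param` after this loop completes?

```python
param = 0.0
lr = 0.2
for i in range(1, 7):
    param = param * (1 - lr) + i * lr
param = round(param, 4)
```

Moving average with lr=0.2
`param` takes the values: 0.0 → 0.2 → 0.56 → 1.048 → 1.6384 → 2.31072 → 3.048576 → 3.0486

Answer: 3.0486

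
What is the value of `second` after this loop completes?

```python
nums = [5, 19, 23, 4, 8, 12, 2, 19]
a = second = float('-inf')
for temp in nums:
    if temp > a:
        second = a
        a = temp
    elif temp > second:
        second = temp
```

Second largest (with repeats) in [5, 19, 23, 4, 8, 12, 2, 19]
`second` takes the values: -inf → 5 → 19

Answer: 19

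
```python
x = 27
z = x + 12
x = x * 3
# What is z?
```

Trace:
`x = 27` → x = 27
`z = x + 12` → z = 39
`x = x * 3` → x = 81
So z = 39

Answer: 39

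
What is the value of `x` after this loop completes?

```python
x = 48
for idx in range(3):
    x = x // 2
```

Halve 3 times: 48 // 2^3 = 6
`x` takes the values: 48 → 24 → 12 → 6

Answer: 6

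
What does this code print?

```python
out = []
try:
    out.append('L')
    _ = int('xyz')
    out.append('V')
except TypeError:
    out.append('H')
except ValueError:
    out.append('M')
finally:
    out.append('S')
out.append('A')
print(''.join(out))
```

Execution trace: 'L' (try body) → 'M' (except ValueError) → 'S' (finally) → 'A' (after the try/except). Output: LMSA

Answer: LMSA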